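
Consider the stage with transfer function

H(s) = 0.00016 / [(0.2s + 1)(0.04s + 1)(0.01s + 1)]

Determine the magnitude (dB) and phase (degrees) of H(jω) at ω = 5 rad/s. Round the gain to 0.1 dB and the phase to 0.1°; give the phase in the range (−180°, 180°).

-79.1 dB, -59.2°

At ω = 5 rad/s:
pole (1 + j5·0.2) = 1 + j1 → |·| ≈ 1.4142, ∠ ≈ 45.00°
pole (1 + j5·0.04) = 1 + j0.2 → |·| ≈ 1.0198, ∠ ≈ 11.31°
pole (1 + j5·0.01) = 1 + j0.05 → |·| ≈ 1.0012, ∠ ≈ 2.86°
|H| = 0.00016 · 1 / (1.4142 · 1.0198 · 1.0012) ≈ 0.00011081
Gain = 20 log₁₀(0.00011081) ≈ -79.11 dB
∠H = (0°) − (45.00° + 11.31° + 2.86°) = -59.17°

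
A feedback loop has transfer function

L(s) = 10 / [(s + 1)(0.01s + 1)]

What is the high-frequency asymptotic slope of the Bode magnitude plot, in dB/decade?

-40 dB/decade

Each pole contributes −20 dB/decade at high frequency; each zero contributes +20 dB/decade.
Net: 0 zero(s) − 2 pole(s) → -40 dB/decade.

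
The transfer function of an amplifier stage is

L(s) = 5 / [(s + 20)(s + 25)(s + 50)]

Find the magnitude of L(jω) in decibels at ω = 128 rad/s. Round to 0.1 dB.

At s = jω = j128:
pole (s+20): 20 + j128 → |·| = √(20²+128²) = √16784 ≈ 129.55, ∠ = arctan(128/20) ≈ 81.12°
pole (s+25): 25 + j128 → |·| = √(25²+128²) = √17009 ≈ 130.42, ∠ = arctan(128/25) ≈ 78.95°
pole (s+50): 50 + j128 → |·| = √(50²+128²) = √18884 ≈ 137.42, ∠ = arctan(128/50) ≈ 68.66°
|L| = 5 / 2.3218e+06 ≈ 2.1535e-06
Gain = 20 log₁₀(2.1535e-06) ≈ -113.34 dB

-113.3 dB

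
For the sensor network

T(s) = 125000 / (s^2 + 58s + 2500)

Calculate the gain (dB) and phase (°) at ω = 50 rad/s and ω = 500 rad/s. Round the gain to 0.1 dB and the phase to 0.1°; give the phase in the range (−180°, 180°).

At s = jω = j50:
quadratic: (j50)² + 58·j50 + 2500 = 0 + j2900 → |·| ≈ 2900, ∠ ≈ 90.00°
|T| = 125000 / 2900 ≈ 43.103
Gain = 20 log₁₀(43.103) ≈ 32.69 dB
∠T = 0.00° − 90.00° = -90.00°

At s = jω = j500:
quadratic: (j500)² + 58·j500 + 2500 = -247500 + j29000 → |·| ≈ 2.4919e+05, ∠ ≈ 173.32°
|T| = 125000 / 2.4919e+05 ≈ 0.50163
Gain = 20 log₁₀(0.50163) ≈ -5.99 dB
∠T = 0.00° − 173.32° = -173.32°

ω = 50: 32.7 dB, -90.0°; ω = 500: -6.0 dB, -173.3°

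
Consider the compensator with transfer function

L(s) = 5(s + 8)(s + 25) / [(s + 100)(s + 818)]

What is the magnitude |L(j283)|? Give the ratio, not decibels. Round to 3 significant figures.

At s = jω = j283:
zero (s+8): 8 + j283 → |·| = √(8²+283²) = √80153 ≈ 283.11, ∠ = arctan(283/8) ≈ 88.38°
zero (s+25): 25 + j283 → |·| = √(25²+283²) = √80714 ≈ 284.1, ∠ = arctan(283/25) ≈ 84.95°
pole (s+100): 100 + j283 → |·| = √(100²+283²) = √90089 ≈ 300.15, ∠ = arctan(283/100) ≈ 70.54°
pole (s+818): 818 + j283 → |·| = √(818²+283²) = √749213 ≈ 865.57, ∠ = arctan(283/818) ≈ 19.08°
|L| = 5 · 80432 / 2.598e+05 ≈ 1.548

1.55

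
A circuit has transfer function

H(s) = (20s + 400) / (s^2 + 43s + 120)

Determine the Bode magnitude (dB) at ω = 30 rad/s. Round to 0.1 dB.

-6.4 dB

Substitute s = j30:
Numerator: 20(j30) + 400 = 400 + j600
Denominator: (j30)^2 + 43(j30) + 120 = -780 + j1290
|N| = √(400² + 600²) ≈ 721.11, ∠N ≈ 56.31°
|D| = √(780² + 1290²) ≈ 1507.5, ∠D ≈ 121.16°
|H| = 721.11 / 1507.5 ≈ 0.47835
Gain = 20 log₁₀(0.47835) ≈ -6.41 dB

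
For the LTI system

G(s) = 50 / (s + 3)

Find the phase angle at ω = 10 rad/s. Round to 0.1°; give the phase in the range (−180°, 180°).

At s = jω = j10:
pole (s+3): 3 + j10 → |·| = √(3²+10²) = √109 ≈ 10.44, ∠ = arctan(10/3) ≈ 73.30°
∠G = 0.00° − 73.30° = -73.30°

-73.3°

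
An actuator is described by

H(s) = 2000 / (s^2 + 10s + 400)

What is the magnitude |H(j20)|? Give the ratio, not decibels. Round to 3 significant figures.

At s = jω = j20:
quadratic: (j20)² + 10·j20 + 400 = 0 + j200 → |·| ≈ 200, ∠ ≈ 90.00°
|H| = 2000 / 200 ≈ 10

10.0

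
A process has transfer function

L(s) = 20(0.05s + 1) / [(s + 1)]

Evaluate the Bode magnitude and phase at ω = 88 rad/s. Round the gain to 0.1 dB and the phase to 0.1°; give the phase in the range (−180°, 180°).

0.2 dB, -12.2°

At ω = 88 rad/s:
zero (1 + j88·0.05) = 1 + j4.4 → |·| ≈ 4.5122, ∠ ≈ 77.20°
pole (1 + j88·1) = 1 + j88 → |·| ≈ 88.006, ∠ ≈ 89.35°
|L| = 20 · 4.5122 / (88.006) ≈ 1.0254
Gain = 20 log₁₀(1.0254) ≈ 0.22 dB
∠L = (77.20°) − (89.35°) = -12.15°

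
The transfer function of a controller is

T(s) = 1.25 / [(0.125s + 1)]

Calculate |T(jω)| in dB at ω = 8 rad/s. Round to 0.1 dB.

At ω = 8 rad/s:
pole (1 + j8·0.125) = 1 + j1 → |·| ≈ 1.4142, ∠ ≈ 45.00°
|T| = 1.25 · 1 / (1.4142) ≈ 0.88389
Gain = 20 log₁₀(0.88389) ≈ -1.07 dB

-1.1 dB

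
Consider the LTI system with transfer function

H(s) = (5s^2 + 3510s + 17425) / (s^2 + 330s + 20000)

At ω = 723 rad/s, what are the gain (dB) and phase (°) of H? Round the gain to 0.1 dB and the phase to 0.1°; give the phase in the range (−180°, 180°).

Substitute s = j723:
Numerator: 5(j723)^2 + 3510(j723) + 17425 = -2596220 + j2537730
Denominator: (j723)^2 + 330(j723) + 20000 = -502729 + j238590
|N| = √(2596220² + 2537730²) ≈ 3.6305e+06, ∠N ≈ 135.65°
|D| = √(502729² + 238590²) ≈ 5.5647e+05, ∠D ≈ 154.61°
|H| = 3.6305e+06 / 5.5647e+05 ≈ 6.5242
Gain = 20 log₁₀(6.5242) ≈ 16.29 dB
∠H = 135.65° − 154.61° = -18.96°

16.3 dB, -19.0°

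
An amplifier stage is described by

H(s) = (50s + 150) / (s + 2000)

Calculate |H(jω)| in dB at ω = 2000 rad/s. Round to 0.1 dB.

Substitute s = j2000:
Numerator: 50(j2000) + 150 = 150 + j100000
Denominator: (j2000) + 2000 = 2000 + j2000
|N| = √(150² + 100000²) ≈ 1e+05, ∠N ≈ 89.91°
|D| = √(2000² + 2000²) ≈ 2828.4, ∠D ≈ 45.00°
|H| = 1e+05 / 2828.4 ≈ 35.356
Gain = 20 log₁₀(35.356) ≈ 30.97 dB

31.0 dB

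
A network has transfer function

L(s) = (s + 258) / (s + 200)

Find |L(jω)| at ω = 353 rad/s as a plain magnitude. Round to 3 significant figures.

1.08

At s = jω = j353:
zero (s+258): 258 + j353 → |·| = √(258²+353²) = √191173 ≈ 437.23, ∠ = arctan(353/258) ≈ 53.84°
pole (s+200): 200 + j353 → |·| = √(200²+353²) = √164609 ≈ 405.72, ∠ = arctan(353/200) ≈ 60.47°
|L| = 1 · 437.23 / 405.72 ≈ 1.0777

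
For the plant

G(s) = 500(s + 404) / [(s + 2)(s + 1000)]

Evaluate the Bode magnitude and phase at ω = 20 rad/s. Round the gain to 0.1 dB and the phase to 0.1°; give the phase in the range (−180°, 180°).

At s = jω = j20:
zero (s+404): 404 + j20 → |·| = √(404²+20²) = √163616 ≈ 404.49, ∠ = arctan(20/404) ≈ 2.83°
pole (s+2): 2 + j20 → |·| = √(2²+20²) = √404 ≈ 20.1, ∠ = arctan(20/2) ≈ 84.29°
pole (s+1000): 1000 + j20 → |·| = √(1000²+20²) = √1000400 ≈ 1000.2, ∠ = arctan(20/1000) ≈ 1.15°
|G| = 500 · 404.49 / 20104 ≈ 10.06
Gain = 20 log₁₀(10.06) ≈ 20.05 dB
∠G = 2.83° − 85.44° = -82.61°

20.1 dB, -82.6°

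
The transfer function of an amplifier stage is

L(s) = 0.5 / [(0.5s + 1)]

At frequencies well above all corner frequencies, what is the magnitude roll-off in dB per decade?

-20 dB/decade

Each pole contributes −20 dB/decade at high frequency; each zero contributes +20 dB/decade.
Net: 0 zero(s) − 1 pole(s) → -20 dB/decade.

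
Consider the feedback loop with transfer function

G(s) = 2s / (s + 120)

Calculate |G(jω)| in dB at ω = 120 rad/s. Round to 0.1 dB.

3.0 dB

At s = jω = j120:
zero at origin: s = j120 → |·| = 120, ∠ = 90.00°
pole (s+120): 120 + j120 → |·| = √(120²+120²) = √28800 ≈ 169.71, ∠ = arctan(120/120) ≈ 45.00°
|G| = 2 · 120 / 169.71 ≈ 1.4142
Gain = 20 log₁₀(1.4142) ≈ 3.01 dB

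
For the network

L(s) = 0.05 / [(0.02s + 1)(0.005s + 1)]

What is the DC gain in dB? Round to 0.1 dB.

L(0) = 0.05 · 1 / 1 = 0.05
20 log₁₀(0.05) ≈ -26.02 dB

-26.0 dB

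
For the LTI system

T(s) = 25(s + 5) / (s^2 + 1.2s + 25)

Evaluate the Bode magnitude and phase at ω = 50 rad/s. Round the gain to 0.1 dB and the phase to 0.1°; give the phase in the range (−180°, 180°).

-5.9 dB, -94.3°

At s = jω = j50:
zero (s+5): 5 + j50 → |·| = √(5²+50²) = √2525 ≈ 50.249, ∠ = arctan(50/5) ≈ 84.29°
quadratic: (j50)² + 1.2·j50 + 25 = -2475 + j60 → |·| ≈ 2475.7, ∠ ≈ 178.61°
|T| = 25 · 50.249 / 2475.7 ≈ 0.50742
Gain = 20 log₁₀(0.50742) ≈ -5.89 dB
∠T = 84.29° − 178.61° = -94.32°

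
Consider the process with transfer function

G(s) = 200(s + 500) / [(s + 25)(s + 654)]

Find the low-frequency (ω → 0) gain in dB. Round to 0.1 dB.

15.7 dB

G(0) = 200·500 / (25·654) ≈ 6.1162
20 log₁₀(6.1162) ≈ 15.73 dB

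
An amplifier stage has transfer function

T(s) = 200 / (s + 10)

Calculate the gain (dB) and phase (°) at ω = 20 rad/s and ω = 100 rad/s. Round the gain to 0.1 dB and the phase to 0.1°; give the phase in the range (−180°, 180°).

At s = jω = j20:
pole (s+10): 10 + j20 → |·| = √(10²+20²) = √500 ≈ 22.361, ∠ = arctan(20/10) ≈ 63.43°
|T| = 200 / 22.361 ≈ 8.9441
Gain = 20 log₁₀(8.9441) ≈ 19.03 dB
∠T = 0.00° − 63.43° = -63.43°

At s = jω = j100:
pole (s+10): 10 + j100 → |·| = √(10²+100²) = √10100 ≈ 100.5, ∠ = arctan(100/10) ≈ 84.29°
|T| = 200 / 100.5 ≈ 1.99
Gain = 20 log₁₀(1.99) ≈ 5.98 dB
∠T = 0.00° − 84.29° = -84.29°

ω = 20: 19.0 dB, -63.4°; ω = 100: 6.0 dB, -84.3°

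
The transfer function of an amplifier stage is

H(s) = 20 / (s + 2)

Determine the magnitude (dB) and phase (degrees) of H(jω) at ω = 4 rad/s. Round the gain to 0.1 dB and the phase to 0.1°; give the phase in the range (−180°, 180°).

13.0 dB, -63.4°

Substitute s = j4:
Numerator: 20 = 20 + j0
Denominator: (j4) + 2 = 2 + j4
|N| = √(20² + 0²) ≈ 20, ∠N ≈ 0.00°
|D| = √(2² + 4²) ≈ 4.4721, ∠D ≈ 63.43°
|H| = 20 / 4.4721 ≈ 4.4722
Gain = 20 log₁₀(4.4722) ≈ 13.01 dB
∠H = 0.00° − 63.43° = -63.43°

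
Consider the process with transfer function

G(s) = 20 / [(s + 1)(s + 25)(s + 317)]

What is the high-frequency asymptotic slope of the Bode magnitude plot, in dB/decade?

Each pole contributes −20 dB/decade at high frequency; each zero contributes +20 dB/decade.
Net: 0 zero(s) − 3 pole(s) → -60 dB/decade.

-60 dB/decade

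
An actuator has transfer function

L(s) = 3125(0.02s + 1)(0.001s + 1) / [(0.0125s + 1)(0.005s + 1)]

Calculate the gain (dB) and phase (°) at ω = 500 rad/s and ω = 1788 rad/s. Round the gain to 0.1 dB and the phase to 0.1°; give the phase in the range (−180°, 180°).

At ω = 500 rad/s:
zero (1 + j500·0.02) = 1 + j10 → |·| ≈ 10.05, ∠ ≈ 84.29°
zero (1 + j500·0.001) = 1 + j0.5 → |·| ≈ 1.118, ∠ ≈ 26.57°
pole (1 + j500·0.0125) = 1 + j6.25 → |·| ≈ 6.3295, ∠ ≈ 80.91°
pole (1 + j500·0.005) = 1 + j2.5 → |·| ≈ 2.6926, ∠ ≈ 68.20°
|L| = 3125 · 10.05 · 1.118 / (6.3295 · 2.6926) ≈ 2060.2
Gain = 20 log₁₀(2060.2) ≈ 66.28 dB
∠L = (84.29° + 26.57°) − (80.91° + 68.20°) = -38.25°

At ω = 1788 rad/s:
zero (1 + j1788·0.02) = 1 + j35.76 → |·| ≈ 35.774, ∠ ≈ 88.40°
zero (1 + j1788·0.001) = 1 + j1.788 → |·| ≈ 2.0486, ∠ ≈ 60.78°
pole (1 + j1788·0.0125) = 1 + j22.35 → |·| ≈ 22.372, ∠ ≈ 87.44°
pole (1 + j1788·0.005) = 1 + j8.94 → |·| ≈ 8.9958, ∠ ≈ 83.62°
|L| = 3125 · 35.774 · 2.0486 / (22.372 · 8.9958) ≈ 1138
Gain = 20 log₁₀(1138) ≈ 61.12 dB
∠L = (88.40° + 60.78°) − (87.44° + 83.62°) = -21.88°

ω = 500: 66.3 dB, -38.3°; ω = 1788: 61.1 dB, -21.9°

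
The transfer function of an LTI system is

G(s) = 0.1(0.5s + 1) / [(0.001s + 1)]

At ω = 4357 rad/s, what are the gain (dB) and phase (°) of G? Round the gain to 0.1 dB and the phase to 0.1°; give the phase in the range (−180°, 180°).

33.8 dB, 12.9°

At ω = 4357 rad/s:
zero (1 + j4357·0.5) = 1 + j2178.5 → |·| ≈ 2178.5, ∠ ≈ 89.97°
pole (1 + j4357·0.001) = 1 + j4.357 → |·| ≈ 4.4703, ∠ ≈ 77.07°
|G| = 0.1 · 2178.5 / (4.4703) ≈ 48.733
Gain = 20 log₁₀(48.733) ≈ 33.76 dB
∠G = (89.97°) − (77.07°) = 12.90°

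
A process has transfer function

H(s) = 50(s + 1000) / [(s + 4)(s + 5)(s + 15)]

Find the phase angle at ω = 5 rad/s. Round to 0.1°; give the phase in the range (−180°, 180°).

-114.5°

At s = jω = j5:
zero (s+1000): 1000 + j5 → |·| = √(1000²+5²) = √1000025 ≈ 1000, ∠ = arctan(5/1000) ≈ 0.29°
pole (s+4): 4 + j5 → |·| = √(4²+5²) = √41 ≈ 6.4031, ∠ = arctan(5/4) ≈ 51.34°
pole (s+5): 5 + j5 → |·| = √(5²+5²) = √50 ≈ 7.0711, ∠ = arctan(5/5) ≈ 45.00°
pole (s+15): 15 + j5 → |·| = √(15²+5²) = √250 ≈ 15.811, ∠ = arctan(5/15) ≈ 18.43°
∠H = 0.29° − 114.77° = -114.48°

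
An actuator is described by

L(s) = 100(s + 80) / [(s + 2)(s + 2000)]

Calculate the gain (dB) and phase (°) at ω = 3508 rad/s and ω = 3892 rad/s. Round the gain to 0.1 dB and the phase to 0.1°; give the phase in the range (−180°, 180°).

At s = jω = j3508:
zero (s+80): 80 + j3508 → |·| = √(80²+3508²) = √12312464 ≈ 3508.9, ∠ = arctan(3508/80) ≈ 88.69°
pole (s+2): 2 + j3508 → |·| = √(2²+3508²) = √12306068 ≈ 3508, ∠ = arctan(3508/2) ≈ 89.97°
pole (s+2000): 2000 + j3508 → |·| = √(2000²+3508²) = √16306064 ≈ 4038.1, ∠ = arctan(3508/2000) ≈ 60.31°
|L| = 100 · 3508.9 / 1.4166e+07 ≈ 0.02477
Gain = 20 log₁₀(0.02477) ≈ -32.12 dB
∠L = 88.69° − 150.28° = -61.59°

At s = jω = j3892:
zero (s+80): 80 + j3892 → |·| = √(80²+3892²) = √15154064 ≈ 3892.8, ∠ = arctan(3892/80) ≈ 88.82°
pole (s+2): 2 + j3892 → |·| = √(2²+3892²) = √15147668 ≈ 3892, ∠ = arctan(3892/2) ≈ 89.97°
pole (s+2000): 2000 + j3892 → |·| = √(2000²+3892²) = √19147664 ≈ 4375.8, ∠ = arctan(3892/2000) ≈ 62.80°
|L| = 100 · 3892.8 / 1.7031e+07 ≈ 0.022857
Gain = 20 log₁₀(0.022857) ≈ -32.82 dB
∠L = 88.82° − 152.77° = -63.95°

ω = 3508: -32.1 dB, -61.6°; ω = 3892: -32.8 dB, -64.0°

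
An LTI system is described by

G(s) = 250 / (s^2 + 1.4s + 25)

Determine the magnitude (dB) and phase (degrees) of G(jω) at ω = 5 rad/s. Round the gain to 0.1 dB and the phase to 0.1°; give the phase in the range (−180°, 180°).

At s = jω = j5:
quadratic: (j5)² + 1.4·j5 + 25 = 0 + j7 → |·| ≈ 7, ∠ ≈ 90.00°
|G| = 250 / 7 ≈ 35.714
Gain = 20 log₁₀(35.714) ≈ 31.06 dB
∠G = 0.00° − 90.00° = -90.00°

31.1 dB, -90.0°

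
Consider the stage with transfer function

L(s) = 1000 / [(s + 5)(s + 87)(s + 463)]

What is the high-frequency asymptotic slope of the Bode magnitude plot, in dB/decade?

-60 dB/decade

Each pole contributes −20 dB/decade at high frequency; each zero contributes +20 dB/decade.
Net: 0 zero(s) − 3 pole(s) → -60 dB/decade.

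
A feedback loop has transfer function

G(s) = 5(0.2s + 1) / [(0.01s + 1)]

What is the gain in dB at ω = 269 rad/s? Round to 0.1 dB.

39.4 dB

At ω = 269 rad/s:
zero (1 + j269·0.2) = 1 + j53.8 → |·| ≈ 53.809, ∠ ≈ 88.94°
pole (1 + j269·0.01) = 1 + j2.69 → |·| ≈ 2.8699, ∠ ≈ 69.61°
|G| = 5 · 53.809 / (2.8699) ≈ 93.747
Gain = 20 log₁₀(93.747) ≈ 39.44 dB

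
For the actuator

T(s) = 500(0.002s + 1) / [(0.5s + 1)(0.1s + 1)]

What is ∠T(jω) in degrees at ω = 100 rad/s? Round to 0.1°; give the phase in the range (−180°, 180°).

-161.8°

At ω = 100 rad/s:
zero (1 + j100·0.002) = 1 + j0.2 → |·| ≈ 1.0198, ∠ ≈ 11.31°
pole (1 + j100·0.5) = 1 + j50 → |·| ≈ 50.01, ∠ ≈ 88.85°
pole (1 + j100·0.1) = 1 + j10 → |·| ≈ 10.05, ∠ ≈ 84.29°
∠T = (11.31°) − (88.85° + 84.29°) = -161.83°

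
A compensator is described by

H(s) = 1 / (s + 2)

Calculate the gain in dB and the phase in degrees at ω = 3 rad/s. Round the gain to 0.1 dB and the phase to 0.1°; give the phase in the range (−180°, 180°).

Substitute s = j3:
Numerator: 1 = 1 + j0
Denominator: (j3) + 2 = 2 + j3
|N| = √(1² + 0²) ≈ 1, ∠N ≈ 0.00°
|D| = √(2² + 3²) ≈ 3.6056, ∠D ≈ 56.31°
|H| = 1 / 3.6056 ≈ 0.27735
Gain = 20 log₁₀(0.27735) ≈ -11.14 dB
∠H = 0.00° − 56.31° = -56.31°

-11.1 dB, -56.3°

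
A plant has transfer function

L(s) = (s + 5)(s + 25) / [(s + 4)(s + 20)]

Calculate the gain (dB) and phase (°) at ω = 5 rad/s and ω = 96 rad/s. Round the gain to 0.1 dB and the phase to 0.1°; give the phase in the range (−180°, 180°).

At s = jω = j5:
zero (s+5): 5 + j5 → |·| = √(5²+5²) = √50 ≈ 7.0711, ∠ = arctan(5/5) ≈ 45.00°
zero (s+25): 25 + j5 → |·| = √(25²+5²) = √650 ≈ 25.495, ∠ = arctan(5/25) ≈ 11.31°
pole (s+4): 4 + j5 → |·| = √(4²+5²) = √41 ≈ 6.4031, ∠ = arctan(5/4) ≈ 51.34°
pole (s+20): 20 + j5 → |·| = √(20²+5²) = √425 ≈ 20.616, ∠ = arctan(5/20) ≈ 14.04°
|L| = 1 · 180.28 / 132.01 ≈ 1.3657
Gain = 20 log₁₀(1.3657) ≈ 2.71 dB
∠L = 56.31° − 65.38° = -9.07°

At s = jω = j96:
zero (s+5): 5 + j96 → |·| = √(5²+96²) = √9241 ≈ 96.13, ∠ = arctan(96/5) ≈ 87.02°
zero (s+25): 25 + j96 → |·| = √(25²+96²) = √9841 ≈ 99.202, ∠ = arctan(96/25) ≈ 75.40°
pole (s+4): 4 + j96 → |·| = √(4²+96²) = √9232 ≈ 96.083, ∠ = arctan(96/4) ≈ 87.61°
pole (s+20): 20 + j96 → |·| = √(20²+96²) = √9616 ≈ 98.061, ∠ = arctan(96/20) ≈ 78.23°
|L| = 1 · 9536.3 / 9422 ≈ 1.0121
Gain = 20 log₁₀(1.0121) ≈ 0.10 dB
∠L = 162.42° − 165.84° = -3.42°

ω = 5: 2.7 dB, -9.1°; ω = 96: 0.1 dB, -3.4°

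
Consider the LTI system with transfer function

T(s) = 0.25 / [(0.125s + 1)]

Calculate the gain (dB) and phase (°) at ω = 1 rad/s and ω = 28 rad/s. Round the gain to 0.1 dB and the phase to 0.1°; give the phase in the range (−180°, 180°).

ω = 1: -12.1 dB, -7.1°; ω = 28: -23.3 dB, -74.1°

At ω = 1 rad/s:
pole (1 + j1·0.125) = 1 + j0.125 → |·| ≈ 1.0078, ∠ ≈ 7.13°
|T| = 0.25 · 1 / (1.0078) ≈ 0.24807
Gain = 20 log₁₀(0.24807) ≈ -12.11 dB
∠T = (0°) − (7.13°) = -7.13°

At ω = 28 rad/s:
pole (1 + j28·0.125) = 1 + j3.5 → |·| ≈ 3.6401, ∠ ≈ 74.05°
|T| = 0.25 · 1 / (3.6401) ≈ 0.068679
Gain = 20 log₁₀(0.068679) ≈ -23.26 dB
∠T = (0°) − (74.05°) = -74.05°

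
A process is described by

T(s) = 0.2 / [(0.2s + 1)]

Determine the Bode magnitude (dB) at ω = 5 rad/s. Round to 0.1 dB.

At ω = 5 rad/s:
pole (1 + j5·0.2) = 1 + j1 → |·| ≈ 1.4142, ∠ ≈ 45.00°
|T| = 0.2 · 1 / (1.4142) ≈ 0.14142
Gain = 20 log₁₀(0.14142) ≈ -16.99 dB

-17.0 dB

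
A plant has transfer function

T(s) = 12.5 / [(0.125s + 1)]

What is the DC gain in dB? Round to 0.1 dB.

T(0) = 12.5 · 1 / 1 = 12.5
20 log₁₀(12.5) ≈ 21.94 dB

21.9 dB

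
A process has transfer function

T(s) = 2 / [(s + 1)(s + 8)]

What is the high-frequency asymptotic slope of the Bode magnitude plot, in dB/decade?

-40 dB/decade

Each pole contributes −20 dB/decade at high frequency; each zero contributes +20 dB/decade.
Net: 0 zero(s) − 2 pole(s) → -40 dB/decade.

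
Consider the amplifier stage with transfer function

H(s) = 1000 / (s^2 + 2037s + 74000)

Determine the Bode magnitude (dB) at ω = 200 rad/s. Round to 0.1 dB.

-52.2 dB

Substitute s = j200:
Numerator: 1000 = 1000 + j0
Denominator: (j200)^2 + 2037(j200) + 74000 = 34000 + j407400
|N| = √(1000² + 0²) ≈ 1000, ∠N ≈ 0.00°
|D| = √(34000² + 407400²) ≈ 4.0882e+05, ∠D ≈ 85.23°
|H| = 1000 / 4.0882e+05 ≈ 0.0024461
Gain = 20 log₁₀(0.0024461) ≈ -52.23 dB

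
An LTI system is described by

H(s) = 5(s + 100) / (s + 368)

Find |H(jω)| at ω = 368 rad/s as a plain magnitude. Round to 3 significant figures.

At s = jω = j368:
zero (s+100): 100 + j368 → |·| = √(100²+368²) = √145424 ≈ 381.34, ∠ = arctan(368/100) ≈ 74.80°
pole (s+368): 368 + j368 → |·| = √(368²+368²) = √270848 ≈ 520.43, ∠ = arctan(368/368) ≈ 45.00°
|H| = 5 · 381.34 / 520.43 ≈ 3.6637

3.66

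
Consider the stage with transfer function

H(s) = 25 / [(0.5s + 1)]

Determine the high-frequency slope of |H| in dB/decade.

Each pole contributes −20 dB/decade at high frequency; each zero contributes +20 dB/decade.
Net: 0 zero(s) − 1 pole(s) → -20 dB/decade.

-20 dB/decade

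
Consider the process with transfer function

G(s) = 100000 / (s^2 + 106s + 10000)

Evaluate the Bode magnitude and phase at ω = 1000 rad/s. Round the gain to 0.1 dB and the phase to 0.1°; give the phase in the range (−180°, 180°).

-20.0 dB, -173.9°

At s = jω = j1000:
quadratic: (j1000)² + 106·j1000 + 10000 = -990000 + j106000 → |·| ≈ 9.9566e+05, ∠ ≈ 173.89°
|G| = 100000 / 9.9566e+05 ≈ 0.10044
Gain = 20 log₁₀(0.10044) ≈ -19.96 dB
∠G = 0.00° − 173.89° = -173.89°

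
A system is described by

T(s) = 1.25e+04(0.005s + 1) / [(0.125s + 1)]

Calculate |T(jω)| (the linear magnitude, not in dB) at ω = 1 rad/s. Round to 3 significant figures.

At ω = 1 rad/s:
zero (1 + j1·0.005) = 1 + j0.005 → |·| ≈ 1, ∠ ≈ 0.29°
pole (1 + j1·0.125) = 1 + j0.125 → |·| ≈ 1.0078, ∠ ≈ 7.13°
|T| = 1.25e+04 · 1 / (1.0078) ≈ 12403

1.24e+04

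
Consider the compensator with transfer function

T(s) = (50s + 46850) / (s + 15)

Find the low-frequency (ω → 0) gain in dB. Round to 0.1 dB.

T(0) = 46850 / 15 ≈ 3123.3
20 log₁₀(3123.3) ≈ 69.89 dB

69.9 dB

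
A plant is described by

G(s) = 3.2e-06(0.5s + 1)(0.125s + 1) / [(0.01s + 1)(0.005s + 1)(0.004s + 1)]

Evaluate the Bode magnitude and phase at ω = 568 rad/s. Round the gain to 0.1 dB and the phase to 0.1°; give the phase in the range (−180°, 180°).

At ω = 568 rad/s:
zero (1 + j568·0.5) = 1 + j284 → |·| ≈ 284, ∠ ≈ 89.80°
zero (1 + j568·0.125) = 1 + j71 → |·| ≈ 71.007, ∠ ≈ 89.19°
pole (1 + j568·0.01) = 1 + j5.68 → |·| ≈ 5.7674, ∠ ≈ 80.02°
pole (1 + j568·0.005) = 1 + j2.84 → |·| ≈ 3.0109, ∠ ≈ 70.60°
pole (1 + j568·0.004) = 1 + j2.272 → |·| ≈ 2.4823, ∠ ≈ 66.24°
|G| = 3.2e-06 · 284 · 71.007 / (5.7674 · 3.0109 · 2.4823) ≈ 0.0014971
Gain = 20 log₁₀(0.0014971) ≈ -56.49 dB
∠G = (89.80° + 89.19°) − (80.02° + 70.60° + 66.24°) = -37.87°

-56.5 dB, -37.9°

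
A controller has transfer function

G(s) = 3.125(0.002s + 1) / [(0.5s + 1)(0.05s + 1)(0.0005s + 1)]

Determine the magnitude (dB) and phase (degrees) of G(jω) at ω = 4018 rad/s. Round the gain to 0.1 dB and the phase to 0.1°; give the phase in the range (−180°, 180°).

-91.1 dB, -160.3°

At ω = 4018 rad/s:
zero (1 + j4018·0.002) = 1 + j8.036 → |·| ≈ 8.098, ∠ ≈ 82.91°
pole (1 + j4018·0.5) = 1 + j2009 → |·| ≈ 2009, ∠ ≈ 89.97°
pole (1 + j4018·0.05) = 1 + j200.9 → |·| ≈ 200.9, ∠ ≈ 89.71°
pole (1 + j4018·0.0005) = 1 + j2.009 → |·| ≈ 2.2441, ∠ ≈ 63.54°
|G| = 3.125 · 8.098 / (2009 · 200.9 · 2.2441) ≈ 2.794e-05
Gain = 20 log₁₀(2.794e-05) ≈ -91.08 dB
∠G = (82.91°) − (89.97° + 89.71° + 63.54°) = -160.31°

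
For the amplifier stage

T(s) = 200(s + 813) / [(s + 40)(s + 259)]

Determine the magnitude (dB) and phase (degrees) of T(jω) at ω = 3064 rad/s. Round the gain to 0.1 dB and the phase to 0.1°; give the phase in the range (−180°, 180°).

-23.4 dB, -99.3°

At s = jω = j3064:
zero (s+813): 813 + j3064 → |·| = √(813²+3064²) = √10049065 ≈ 3170, ∠ = arctan(3064/813) ≈ 75.14°
pole (s+40): 40 + j3064 → |·| = √(40²+3064²) = √9389696 ≈ 3064.3, ∠ = arctan(3064/40) ≈ 89.25°
pole (s+259): 259 + j3064 → |·| = √(259²+3064²) = √9455177 ≈ 3074.9, ∠ = arctan(3064/259) ≈ 85.17°
|T| = 200 · 3170 / 9.4224e+06 ≈ 0.067286
Gain = 20 log₁₀(0.067286) ≈ -23.44 dB
∠T = 75.14° − 174.42° = -99.28°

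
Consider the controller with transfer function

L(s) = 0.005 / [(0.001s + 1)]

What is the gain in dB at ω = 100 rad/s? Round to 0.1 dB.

-46.1 dB

At ω = 100 rad/s:
pole (1 + j100·0.001) = 1 + j0.1 → |·| ≈ 1.005, ∠ ≈ 5.71°
|L| = 0.005 · 1 / (1.005) ≈ 0.0049751
Gain = 20 log₁₀(0.0049751) ≈ -46.06 dB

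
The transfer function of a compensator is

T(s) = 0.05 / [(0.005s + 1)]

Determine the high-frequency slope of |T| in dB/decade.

-20 dB/decade

Each pole contributes −20 dB/decade at high frequency; each zero contributes +20 dB/decade.
Net: 0 zero(s) − 1 pole(s) → -20 dB/decade.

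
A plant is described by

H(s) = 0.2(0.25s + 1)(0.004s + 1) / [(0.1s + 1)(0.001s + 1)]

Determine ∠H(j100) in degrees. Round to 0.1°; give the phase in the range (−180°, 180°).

19.5°

At ω = 100 rad/s:
zero (1 + j100·0.25) = 1 + j25 → |·| ≈ 25.02, ∠ ≈ 87.71°
zero (1 + j100·0.004) = 1 + j0.4 → |·| ≈ 1.077, ∠ ≈ 21.80°
pole (1 + j100·0.1) = 1 + j10 → |·| ≈ 10.05, ∠ ≈ 84.29°
pole (1 + j100·0.001) = 1 + j0.1 → |·| ≈ 1.005, ∠ ≈ 5.71°
∠H = (87.71° + 21.80°) − (84.29° + 5.71°) = 19.51°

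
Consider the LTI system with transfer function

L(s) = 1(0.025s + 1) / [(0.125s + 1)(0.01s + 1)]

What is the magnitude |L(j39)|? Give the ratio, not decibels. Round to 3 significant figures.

0.261

At ω = 39 rad/s:
zero (1 + j39·0.025) = 1 + j0.975 → |·| ≈ 1.3966, ∠ ≈ 44.27°
pole (1 + j39·0.125) = 1 + j4.875 → |·| ≈ 4.9765, ∠ ≈ 78.41°
pole (1 + j39·0.01) = 1 + j0.39 → |·| ≈ 1.0734, ∠ ≈ 21.31°
|L| = 1 · 1.3966 / (4.9765 · 1.0734) ≈ 0.26145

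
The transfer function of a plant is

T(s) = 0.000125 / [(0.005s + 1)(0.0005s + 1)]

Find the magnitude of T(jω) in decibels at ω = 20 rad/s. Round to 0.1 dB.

At ω = 20 rad/s:
pole (1 + j20·0.005) = 1 + j0.1 → |·| ≈ 1.005, ∠ ≈ 5.71°
pole (1 + j20·0.0005) = 1 + j0.01 → |·| ≈ 1, ∠ ≈ 0.57°
|T| = 0.000125 · 1 / (1.005 · 1) ≈ 0.00012438
Gain = 20 log₁₀(0.00012438) ≈ -78.10 dB

-78.1 dB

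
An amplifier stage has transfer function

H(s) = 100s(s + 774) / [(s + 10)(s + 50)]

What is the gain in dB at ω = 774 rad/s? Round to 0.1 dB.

At s = jω = j774:
zero (s+774): 774 + j774 → |·| = √(774²+774²) = √1198152 ≈ 1094.6, ∠ = arctan(774/774) ≈ 45.00°
zero at origin: s = j774 → |·| = 774, ∠ = 90.00°
pole (s+10): 10 + j774 → |·| = √(10²+774²) = √599176 ≈ 774.06, ∠ = arctan(774/10) ≈ 89.26°
pole (s+50): 50 + j774 → |·| = √(50²+774²) = √601576 ≈ 775.61, ∠ = arctan(774/50) ≈ 86.30°
|H| = 100 · 8.4722e+05 / 6.0037e+05 ≈ 141.12
Gain = 20 log₁₀(141.12) ≈ 42.99 dB

43.0 dB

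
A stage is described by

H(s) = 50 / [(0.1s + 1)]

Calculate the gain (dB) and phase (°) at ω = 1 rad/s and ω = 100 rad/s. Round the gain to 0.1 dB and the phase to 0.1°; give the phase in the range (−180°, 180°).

At ω = 1 rad/s:
pole (1 + j1·0.1) = 1 + j0.1 → |·| ≈ 1.005, ∠ ≈ 5.71°
|H| = 50 · 1 / (1.005) ≈ 49.751
Gain = 20 log₁₀(49.751) ≈ 33.94 dB
∠H = (0°) − (5.71°) = -5.71°

At ω = 100 rad/s:
pole (1 + j100·0.1) = 1 + j10 → |·| ≈ 10.05, ∠ ≈ 84.29°
|H| = 50 · 1 / (10.05) ≈ 4.9751
Gain = 20 log₁₀(4.9751) ≈ 13.94 dB
∠H = (0°) − (84.29°) = -84.29°

ω = 1: 33.9 dB, -5.7°; ω = 100: 13.9 dB, -84.3°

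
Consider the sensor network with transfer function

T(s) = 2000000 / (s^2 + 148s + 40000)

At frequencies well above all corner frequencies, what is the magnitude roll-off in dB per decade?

Each pole contributes −20 dB/decade at high frequency; each zero contributes +20 dB/decade.
Net: 0 zero(s) − 2 pole(s) → -40 dB/decade.

-40 dB/decade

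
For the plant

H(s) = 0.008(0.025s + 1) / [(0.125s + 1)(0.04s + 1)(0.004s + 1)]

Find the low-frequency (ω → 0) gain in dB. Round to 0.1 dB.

H(0) = 0.008 · 1 / 1 = 0.008
20 log₁₀(0.008) ≈ -41.94 dB

-41.9 dB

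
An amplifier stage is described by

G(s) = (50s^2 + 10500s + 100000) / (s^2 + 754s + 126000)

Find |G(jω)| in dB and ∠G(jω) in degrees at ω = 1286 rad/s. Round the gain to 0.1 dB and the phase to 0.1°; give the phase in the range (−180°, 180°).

33.3 dB, 23.1°

Substitute s = j1286:
Numerator: 50(j1286)^2 + 10500(j1286) + 100000 = -82589800 + j13503000
Denominator: (j1286)^2 + 754(j1286) + 126000 = -1527796 + j969644
|N| = √(82589800² + 13503000²) ≈ 8.3686e+07, ∠N ≈ 170.71°
|D| = √(1527796² + 969644²) ≈ 1.8095e+06, ∠D ≈ 147.60°
|G| = 8.3686e+07 / 1.8095e+06 ≈ 46.248
Gain = 20 log₁₀(46.248) ≈ 33.30 dB
∠G = 170.71° − 147.60° = 23.11°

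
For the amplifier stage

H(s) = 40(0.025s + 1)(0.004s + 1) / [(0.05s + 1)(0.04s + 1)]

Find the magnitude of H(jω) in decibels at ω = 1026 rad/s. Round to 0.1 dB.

6.3 dB

At ω = 1026 rad/s:
zero (1 + j1026·0.025) = 1 + j25.65 → |·| ≈ 25.669, ∠ ≈ 87.77°
zero (1 + j1026·0.004) = 1 + j4.104 → |·| ≈ 4.2241, ∠ ≈ 76.31°
pole (1 + j1026·0.05) = 1 + j51.3 → |·| ≈ 51.31, ∠ ≈ 88.88°
pole (1 + j1026·0.04) = 1 + j41.04 → |·| ≈ 41.052, ∠ ≈ 88.60°
|H| = 40 · 25.669 · 4.2241 / (51.31 · 41.052) ≈ 2.059
Gain = 20 log₁₀(2.059) ≈ 6.27 dB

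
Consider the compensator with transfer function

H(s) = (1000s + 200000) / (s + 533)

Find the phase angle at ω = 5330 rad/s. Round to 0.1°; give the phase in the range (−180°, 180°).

Substitute s = j5330:
Numerator: 1000(j5330) + 200000 = 200000 + j5330000
Denominator: (j5330) + 533 = 533 + j5330
|N| = √(200000² + 5330000²) ≈ 5.3338e+06, ∠N ≈ 87.85°
|D| = √(533² + 5330²) ≈ 5356.6, ∠D ≈ 84.29°
∠H = 87.85° − 84.29° = 3.56°

3.6°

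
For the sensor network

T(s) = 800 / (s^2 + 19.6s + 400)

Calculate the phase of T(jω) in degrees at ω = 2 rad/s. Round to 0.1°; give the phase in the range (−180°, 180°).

At s = jω = j2:
quadratic: (j2)² + 19.6·j2 + 400 = 396 + j39.2 → |·| ≈ 397.94, ∠ ≈ 5.65°
∠T = 0.00° − 5.65° = -5.65°

-5.7°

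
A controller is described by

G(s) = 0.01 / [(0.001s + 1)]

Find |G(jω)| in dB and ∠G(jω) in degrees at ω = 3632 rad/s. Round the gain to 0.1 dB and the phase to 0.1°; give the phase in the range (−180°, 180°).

-51.5 dB, -74.6°

At ω = 3632 rad/s:
pole (1 + j3632·0.001) = 1 + j3.632 → |·| ≈ 3.7672, ∠ ≈ 74.61°
|G| = 0.01 · 1 / (3.7672) ≈ 0.0026545
Gain = 20 log₁₀(0.0026545) ≈ -51.52 dB
∠G = (0°) − (74.61°) = -74.61°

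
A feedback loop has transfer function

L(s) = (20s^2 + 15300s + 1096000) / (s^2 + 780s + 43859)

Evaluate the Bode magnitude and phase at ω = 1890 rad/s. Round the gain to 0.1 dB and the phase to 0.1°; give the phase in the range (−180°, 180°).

26.0 dB, 0.3°

Substitute s = j1890:
Numerator: 20(j1890)^2 + 15300(j1890) + 1096000 = -70346000 + j28917000
Denominator: (j1890)^2 + 780(j1890) + 43859 = -3528241 + j1474200
|N| = √(70346000² + 28917000²) ≈ 7.6058e+07, ∠N ≈ 157.65°
|D| = √(3528241² + 1474200²) ≈ 3.8238e+06, ∠D ≈ 157.32°
|L| = 7.6058e+07 / 3.8238e+06 ≈ 19.891
Gain = 20 log₁₀(19.891) ≈ 25.97 dB
∠L = 157.65° − 157.32° = 0.33°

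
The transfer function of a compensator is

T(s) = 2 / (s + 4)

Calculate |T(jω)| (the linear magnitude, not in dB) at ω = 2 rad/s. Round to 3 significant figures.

At s = jω = j2:
pole (s+4): 4 + j2 → |·| = √(4²+2²) = √20 ≈ 4.4721, ∠ = arctan(2/4) ≈ 26.57°
|T| = 2 / 4.4721 ≈ 0.44722

0.447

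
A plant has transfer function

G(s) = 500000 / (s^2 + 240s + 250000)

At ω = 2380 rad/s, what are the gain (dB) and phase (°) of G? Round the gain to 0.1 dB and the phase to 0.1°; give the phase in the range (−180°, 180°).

-20.7 dB, -174.0°

At s = jω = j2380:
quadratic: (j2380)² + 240·j2380 + 250000 = -5414400 + j571200 → |·| ≈ 5.4444e+06, ∠ ≈ 173.98°
|G| = 500000 / 5.4444e+06 ≈ 0.091837
Gain = 20 log₁₀(0.091837) ≈ -20.74 dB
∠G = 0.00° − 173.98° = -173.98°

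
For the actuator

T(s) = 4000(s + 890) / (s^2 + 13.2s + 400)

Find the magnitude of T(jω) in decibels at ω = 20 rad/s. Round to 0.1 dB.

At s = jω = j20:
zero (s+890): 890 + j20 → |·| = √(890²+20²) = √792500 ≈ 890.22, ∠ = arctan(20/890) ≈ 1.29°
quadratic: (j20)² + 13.2·j20 + 400 = 0 + j264 → |·| ≈ 264, ∠ ≈ 90.00°
|T| = 4000 · 890.22 / 264 ≈ 13488
Gain = 20 log₁₀(13488) ≈ 82.60 dB

82.6 dB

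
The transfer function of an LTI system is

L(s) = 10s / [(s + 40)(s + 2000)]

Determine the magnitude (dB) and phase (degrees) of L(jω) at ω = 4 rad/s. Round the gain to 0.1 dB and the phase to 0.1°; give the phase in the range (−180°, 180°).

-66.1 dB, 84.2°

At s = jω = j4:
zero at origin: s = j4 → |·| = 4, ∠ = 90.00°
pole (s+40): 40 + j4 → |·| = √(40²+4²) = √1616 ≈ 40.2, ∠ = arctan(4/40) ≈ 5.71°
pole (s+2000): 2000 + j4 → |·| = √(2000²+4²) = √4000016 ≈ 2000, ∠ = arctan(4/2000) ≈ 0.11°
|L| = 10 · 4 / 80400 ≈ 0.00049751
Gain = 20 log₁₀(0.00049751) ≈ -66.06 dB
∠L = 90.00° − 5.82° = 84.18°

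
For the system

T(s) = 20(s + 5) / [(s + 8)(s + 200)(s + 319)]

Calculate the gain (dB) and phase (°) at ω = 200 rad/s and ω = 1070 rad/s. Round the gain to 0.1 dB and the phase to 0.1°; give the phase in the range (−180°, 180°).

ω = 200: -74.5 dB, -76.2°; ω = 1070: -95.7 dB, -152.7°

At s = jω = j200:
zero (s+5): 5 + j200 → |·| = √(5²+200²) = √40025 ≈ 200.06, ∠ = arctan(200/5) ≈ 88.57°
pole (s+8): 8 + j200 → |·| = √(8²+200²) = √40064 ≈ 200.16, ∠ = arctan(200/8) ≈ 87.71°
pole (s+200): 200 + j200 → |·| = √(200²+200²) = √80000 ≈ 282.84, ∠ = arctan(200/200) ≈ 45.00°
pole (s+319): 319 + j200 → |·| = √(319²+200²) = √141761 ≈ 376.51, ∠ = arctan(200/319) ≈ 32.09°
|T| = 20 · 200.06 / 2.1315e+07 ≈ 0.00018772
Gain = 20 log₁₀(0.00018772) ≈ -74.53 dB
∠T = 88.57° − 164.80° = -76.23°

At s = jω = j1070:
zero (s+5): 5 + j1070 → |·| = √(5²+1070²) = √1144925 ≈ 1070, ∠ = arctan(1070/5) ≈ 89.73°
pole (s+8): 8 + j1070 → |·| = √(8²+1070²) = √1144964 ≈ 1070, ∠ = arctan(1070/8) ≈ 89.57°
pole (s+200): 200 + j1070 → |·| = √(200²+1070²) = √1184900 ≈ 1088.5, ∠ = arctan(1070/200) ≈ 79.41°
pole (s+319): 319 + j1070 → |·| = √(319²+1070²) = √1246661 ≈ 1116.5, ∠ = arctan(1070/319) ≈ 73.40°
|T| = 20 · 1070 / 1.3004e+09 ≈ 1.6456e-05
Gain = 20 log₁₀(1.6456e-05) ≈ -95.67 dB
∠T = 89.73° − 242.38° = -152.65°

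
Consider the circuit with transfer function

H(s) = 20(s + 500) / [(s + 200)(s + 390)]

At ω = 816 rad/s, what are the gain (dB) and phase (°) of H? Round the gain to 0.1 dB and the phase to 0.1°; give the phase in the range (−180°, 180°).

At s = jω = j816:
zero (s+500): 500 + j816 → |·| = √(500²+816²) = √915856 ≈ 957, ∠ = arctan(816/500) ≈ 58.50°
pole (s+200): 200 + j816 → |·| = √(200²+816²) = √705856 ≈ 840.15, ∠ = arctan(816/200) ≈ 76.23°
pole (s+390): 390 + j816 → |·| = √(390²+816²) = √817956 ≈ 904.41, ∠ = arctan(816/390) ≈ 64.45°
|H| = 20 · 957 / 7.5984e+05 ≈ 0.02519
Gain = 20 log₁₀(0.02519) ≈ -31.98 dB
∠H = 58.50° − 140.68° = -82.18°

-32.0 dB, -82.2°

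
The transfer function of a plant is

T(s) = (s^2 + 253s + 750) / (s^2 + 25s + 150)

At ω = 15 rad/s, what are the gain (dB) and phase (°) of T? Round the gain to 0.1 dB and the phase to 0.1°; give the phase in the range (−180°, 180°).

20.0 dB, -19.2°

Substitute s = j15:
Numerator: (j15)^2 + 253(j15) + 750 = 525 + j3795
Denominator: (j15)^2 + 25(j15) + 150 = -75 + j375
|N| = √(525² + 3795²) ≈ 3831.1, ∠N ≈ 82.12°
|D| = √(75² + 375²) ≈ 382.43, ∠D ≈ 101.31°
|T| = 3831.1 / 382.43 ≈ 10.018
Gain = 20 log₁₀(10.018) ≈ 20.02 dB
∠T = 82.12° − 101.31° = -19.19°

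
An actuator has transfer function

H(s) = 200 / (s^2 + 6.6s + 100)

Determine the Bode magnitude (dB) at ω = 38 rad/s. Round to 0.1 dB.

-16.7 dB

At s = jω = j38:
quadratic: (j38)² + 6.6·j38 + 100 = -1344 + j250.8 → |·| ≈ 1367.2, ∠ ≈ 169.43°
|H| = 200 / 1367.2 ≈ 0.14628
Gain = 20 log₁₀(0.14628) ≈ -16.70 dB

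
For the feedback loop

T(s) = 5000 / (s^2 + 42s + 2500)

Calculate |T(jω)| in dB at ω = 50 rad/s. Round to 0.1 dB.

7.5 dB

At s = jω = j50:
quadratic: (j50)² + 42·j50 + 2500 = 0 + j2100 → |·| ≈ 2100, ∠ ≈ 90.00°
|T| = 5000 / 2100 ≈ 2.381
Gain = 20 log₁₀(2.381) ≈ 7.54 dB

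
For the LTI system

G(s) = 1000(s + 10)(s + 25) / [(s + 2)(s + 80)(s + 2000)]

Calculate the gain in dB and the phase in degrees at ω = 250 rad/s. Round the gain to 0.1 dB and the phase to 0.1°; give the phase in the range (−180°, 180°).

-6.5 dB, 3.1°

At s = jω = j250:
zero (s+10): 10 + j250 → |·| = √(10²+250²) = √62600 ≈ 250.2, ∠ = arctan(250/10) ≈ 87.71°
zero (s+25): 25 + j250 → |·| = √(25²+250²) = √63125 ≈ 251.25, ∠ = arctan(250/25) ≈ 84.29°
pole (s+2): 2 + j250 → |·| = √(2²+250²) = √62504 ≈ 250.01, ∠ = arctan(250/2) ≈ 89.54°
pole (s+80): 80 + j250 → |·| = √(80²+250²) = √68900 ≈ 262.49, ∠ = arctan(250/80) ≈ 72.26°
pole (s+2000): 2000 + j250 → |·| = √(2000²+250²) = √4062500 ≈ 2015.6, ∠ = arctan(250/2000) ≈ 7.13°
|G| = 1000 · 62863 / 1.3227e+08 ≈ 0.47526
Gain = 20 log₁₀(0.47526) ≈ -6.46 dB
∠G = 172.00° − 168.93° = 3.07°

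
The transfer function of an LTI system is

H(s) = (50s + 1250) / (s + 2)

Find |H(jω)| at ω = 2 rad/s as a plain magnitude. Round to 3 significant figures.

443

Substitute s = j2:
Numerator: 50(j2) + 1250 = 1250 + j100
Denominator: (j2) + 2 = 2 + j2
|N| = √(1250² + 100²) ≈ 1254, ∠N ≈ 4.57°
|D| = √(2² + 2²) ≈ 2.8284, ∠D ≈ 45.00°
|H| = 1254 / 2.8284 ≈ 443.36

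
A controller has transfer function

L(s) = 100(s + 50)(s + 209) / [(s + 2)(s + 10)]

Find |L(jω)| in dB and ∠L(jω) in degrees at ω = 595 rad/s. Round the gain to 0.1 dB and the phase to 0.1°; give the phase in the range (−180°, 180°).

At s = jω = j595:
zero (s+50): 50 + j595 → |·| = √(50²+595²) = √356525 ≈ 597.1, ∠ = arctan(595/50) ≈ 85.20°
zero (s+209): 209 + j595 → |·| = √(209²+595²) = √397706 ≈ 630.64, ∠ = arctan(595/209) ≈ 70.65°
pole (s+2): 2 + j595 → |·| = √(2²+595²) = √354029 ≈ 595, ∠ = arctan(595/2) ≈ 89.81°
pole (s+10): 10 + j595 → |·| = √(10²+595²) = √354125 ≈ 595.08, ∠ = arctan(595/10) ≈ 89.04°
|L| = 100 · 3.7656e+05 / 3.5407e+05 ≈ 106.35
Gain = 20 log₁₀(106.35) ≈ 40.53 dB
∠L = 155.85° − 178.85° = -23.00°

40.5 dB, -23.0°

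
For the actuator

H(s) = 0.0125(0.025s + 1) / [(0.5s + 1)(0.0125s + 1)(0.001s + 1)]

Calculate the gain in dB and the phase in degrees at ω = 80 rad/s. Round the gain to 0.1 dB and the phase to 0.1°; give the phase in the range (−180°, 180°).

At ω = 80 rad/s:
zero (1 + j80·0.025) = 1 + j2 → |·| ≈ 2.2361, ∠ ≈ 63.43°
pole (1 + j80·0.5) = 1 + j40 → |·| ≈ 40.012, ∠ ≈ 88.57°
pole (1 + j80·0.0125) = 1 + j1 → |·| ≈ 1.4142, ∠ ≈ 45.00°
pole (1 + j80·0.001) = 1 + j0.08 → |·| ≈ 1.0032, ∠ ≈ 4.57°
|H| = 0.0125 · 2.2361 / (40.012 · 1.4142 · 1.0032) ≈ 0.00049239
Gain = 20 log₁₀(0.00049239) ≈ -66.15 dB
∠H = (63.43°) − (88.57° + 45.00° + 4.57°) = -74.71°

-66.2 dB, -74.7°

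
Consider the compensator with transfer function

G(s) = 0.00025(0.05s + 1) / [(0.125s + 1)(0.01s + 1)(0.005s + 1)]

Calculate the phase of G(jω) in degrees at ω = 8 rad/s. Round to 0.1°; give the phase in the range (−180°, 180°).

At ω = 8 rad/s:
zero (1 + j8·0.05) = 1 + j0.4 → |·| ≈ 1.077, ∠ ≈ 21.80°
pole (1 + j8·0.125) = 1 + j1 → |·| ≈ 1.4142, ∠ ≈ 45.00°
pole (1 + j8·0.01) = 1 + j0.08 → |·| ≈ 1.0032, ∠ ≈ 4.57°
pole (1 + j8·0.005) = 1 + j0.04 → |·| ≈ 1.0008, ∠ ≈ 2.29°
∠G = (21.80°) − (45.00° + 4.57° + 2.29°) = -30.06°

-30.1°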